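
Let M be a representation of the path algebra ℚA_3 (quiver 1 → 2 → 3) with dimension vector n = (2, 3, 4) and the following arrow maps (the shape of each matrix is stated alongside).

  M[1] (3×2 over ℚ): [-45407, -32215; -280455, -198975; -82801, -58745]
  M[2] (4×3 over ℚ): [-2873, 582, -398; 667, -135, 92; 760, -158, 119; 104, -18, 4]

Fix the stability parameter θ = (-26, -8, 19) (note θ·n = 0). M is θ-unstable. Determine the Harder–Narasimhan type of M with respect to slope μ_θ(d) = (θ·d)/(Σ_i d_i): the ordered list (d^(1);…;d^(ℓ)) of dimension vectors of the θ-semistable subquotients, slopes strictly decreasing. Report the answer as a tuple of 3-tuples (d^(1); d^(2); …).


Barcode: M ≅ I[1,1], I[1,3], I[2,3]^2, I[3,3]. HN layers by μ_θ (3 steps, strictly decreasing):
  μ^(1)=19; μ^(2)=-8; μ^(3)=-26

((0, 0, 4); (0, 3, 0); (2, 0, 0))


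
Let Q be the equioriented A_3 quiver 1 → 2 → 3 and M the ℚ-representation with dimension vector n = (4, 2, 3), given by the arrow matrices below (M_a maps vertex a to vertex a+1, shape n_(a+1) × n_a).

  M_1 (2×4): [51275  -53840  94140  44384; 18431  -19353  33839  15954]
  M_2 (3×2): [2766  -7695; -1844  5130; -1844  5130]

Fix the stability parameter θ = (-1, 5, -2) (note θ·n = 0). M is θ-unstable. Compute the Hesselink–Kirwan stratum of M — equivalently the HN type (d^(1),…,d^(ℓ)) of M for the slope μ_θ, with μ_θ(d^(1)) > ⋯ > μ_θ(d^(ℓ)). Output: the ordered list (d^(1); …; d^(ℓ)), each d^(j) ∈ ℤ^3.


Via rank(M_{q-1}∘⋯∘M_p): M ≅ I[1,1]^2, I[1,2], I[1,3], I[3,3]^2.
μ_θ-semistable layers: μ^(1)=5; μ^(2)=3/2; μ^(3)=-1; μ^(4)=-2

((0, 1, 0); (0, 1, 1); (4, 0, 0); (0, 0, 2))


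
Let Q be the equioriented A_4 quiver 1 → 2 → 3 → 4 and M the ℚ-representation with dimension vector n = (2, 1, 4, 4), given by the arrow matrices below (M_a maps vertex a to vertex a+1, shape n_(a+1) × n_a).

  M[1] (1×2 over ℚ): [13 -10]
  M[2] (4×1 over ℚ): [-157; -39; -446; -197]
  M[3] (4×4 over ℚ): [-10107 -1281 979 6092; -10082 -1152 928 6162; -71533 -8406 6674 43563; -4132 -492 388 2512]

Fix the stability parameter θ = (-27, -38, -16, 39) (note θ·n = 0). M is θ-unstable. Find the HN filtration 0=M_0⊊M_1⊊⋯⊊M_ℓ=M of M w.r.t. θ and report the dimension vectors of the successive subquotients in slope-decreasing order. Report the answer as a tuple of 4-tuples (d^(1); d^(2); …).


Interval decomposition of M: I[1,1], I[1,3], I[3,3], I[3,4]^2, I[4,4]^2.
HN type (ℓ=4): μ^(1)=39; μ^(2)=-16; μ^(3)=-27; μ^(4)=-65/2

((0, 0, 0, 4); (0, 0, 4, 0); (1, 0, 0, 0); (1, 1, 0, 0))


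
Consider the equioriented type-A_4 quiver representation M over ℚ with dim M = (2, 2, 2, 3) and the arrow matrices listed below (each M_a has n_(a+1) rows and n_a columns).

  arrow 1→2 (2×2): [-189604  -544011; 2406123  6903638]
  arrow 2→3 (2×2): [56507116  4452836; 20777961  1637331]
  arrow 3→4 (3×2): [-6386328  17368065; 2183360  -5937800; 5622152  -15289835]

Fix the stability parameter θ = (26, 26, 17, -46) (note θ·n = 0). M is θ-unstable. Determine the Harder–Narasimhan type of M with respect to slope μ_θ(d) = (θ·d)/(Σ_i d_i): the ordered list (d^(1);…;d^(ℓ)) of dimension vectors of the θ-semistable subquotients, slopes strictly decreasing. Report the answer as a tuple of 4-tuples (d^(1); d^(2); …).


Interval decomposition of M: I[1,2], I[1,4], I[3,3], I[4,4]^2.
HN type (ℓ=4): μ^(1)=26; μ^(2)=17; μ^(3)=23/4; μ^(4)=-46

((1, 1, 0, 0); (0, 0, 1, 0); (1, 1, 1, 1); (0, 0, 0, 2))


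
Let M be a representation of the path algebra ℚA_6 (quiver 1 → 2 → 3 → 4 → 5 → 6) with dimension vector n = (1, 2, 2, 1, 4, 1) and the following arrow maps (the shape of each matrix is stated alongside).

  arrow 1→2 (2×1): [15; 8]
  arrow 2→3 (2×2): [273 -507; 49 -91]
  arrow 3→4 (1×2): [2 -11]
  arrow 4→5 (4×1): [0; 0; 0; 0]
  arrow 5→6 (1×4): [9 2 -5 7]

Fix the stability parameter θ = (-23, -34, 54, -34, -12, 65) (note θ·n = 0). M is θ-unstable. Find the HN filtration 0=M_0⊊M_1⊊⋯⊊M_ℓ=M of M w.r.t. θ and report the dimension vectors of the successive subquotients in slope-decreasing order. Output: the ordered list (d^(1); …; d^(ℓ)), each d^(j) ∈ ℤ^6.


Interval decomposition of M: I[1,4], I[2,2], I[3,3], I[5,5]^3, I[5,6].
HN type (ℓ=6): μ^(1)=65; μ^(2)=54; μ^(3)=10; μ^(4)=-12; μ^(5)=-57/2; μ^(6)=-34

((0, 0, 0, 0, 0, 1); (0, 0, 1, 0, 0, 0); (0, 0, 1, 1, 0, 0); (0, 0, 0, 0, 4, 0); (1, 1, 0, 0, 0, 0); (0, 1, 0, 0, 0, 0))


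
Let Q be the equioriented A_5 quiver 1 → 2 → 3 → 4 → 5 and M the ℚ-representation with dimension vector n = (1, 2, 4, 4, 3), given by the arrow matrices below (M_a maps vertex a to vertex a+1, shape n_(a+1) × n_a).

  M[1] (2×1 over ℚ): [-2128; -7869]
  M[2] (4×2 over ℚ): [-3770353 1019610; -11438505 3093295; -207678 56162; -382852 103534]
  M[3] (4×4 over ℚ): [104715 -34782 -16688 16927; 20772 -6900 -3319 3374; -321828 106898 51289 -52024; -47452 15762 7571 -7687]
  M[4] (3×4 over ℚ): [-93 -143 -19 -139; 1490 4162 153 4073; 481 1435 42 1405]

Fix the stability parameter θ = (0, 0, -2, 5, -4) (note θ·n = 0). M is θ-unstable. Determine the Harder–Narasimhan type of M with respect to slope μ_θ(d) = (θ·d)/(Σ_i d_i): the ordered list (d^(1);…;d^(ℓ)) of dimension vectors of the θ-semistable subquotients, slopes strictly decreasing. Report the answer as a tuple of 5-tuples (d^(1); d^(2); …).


Via rank(M_{q-1}∘⋯∘M_p): M ≅ I[1,5], I[2,5], I[3,4], I[3,5].
μ_θ-semistable layers: μ^(1)=5; μ^(2)=1/2; μ^(3)=-2/3; μ^(4)=-1; μ^(5)=-2

((0, 0, 0, 1, 0); (0, 0, 0, 3, 3); (1, 1, 1, 0, 0); (0, 1, 1, 0, 0); (0, 0, 2, 0, 0))


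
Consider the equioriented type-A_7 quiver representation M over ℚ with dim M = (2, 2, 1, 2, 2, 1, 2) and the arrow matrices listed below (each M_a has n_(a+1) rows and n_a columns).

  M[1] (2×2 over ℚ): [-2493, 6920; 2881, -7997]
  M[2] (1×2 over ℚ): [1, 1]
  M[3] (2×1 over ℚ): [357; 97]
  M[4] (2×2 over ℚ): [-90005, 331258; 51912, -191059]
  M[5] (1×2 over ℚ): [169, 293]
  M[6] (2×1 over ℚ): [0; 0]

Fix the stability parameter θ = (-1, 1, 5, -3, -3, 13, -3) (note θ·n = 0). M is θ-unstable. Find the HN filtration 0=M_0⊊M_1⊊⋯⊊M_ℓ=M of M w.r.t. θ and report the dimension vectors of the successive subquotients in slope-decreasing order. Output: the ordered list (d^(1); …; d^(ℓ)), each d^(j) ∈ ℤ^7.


Barcode: M ≅ I[1,2], I[1,6], I[4,5], I[7,7]^2. HN layers by μ_θ (5 steps, strictly decreasing):
  μ^(1)=13; μ^(2)=1; μ^(3)=0; μ^(4)=-1; μ^(5)=-3

((0, 0, 0, 0, 0, 1, 0); (0, 1, 0, 0, 0, 0, 0); (0, 1, 1, 1, 1, 0, 0); (2, 0, 0, 0, 0, 0, 0); (0, 0, 0, 1, 1, 0, 2))


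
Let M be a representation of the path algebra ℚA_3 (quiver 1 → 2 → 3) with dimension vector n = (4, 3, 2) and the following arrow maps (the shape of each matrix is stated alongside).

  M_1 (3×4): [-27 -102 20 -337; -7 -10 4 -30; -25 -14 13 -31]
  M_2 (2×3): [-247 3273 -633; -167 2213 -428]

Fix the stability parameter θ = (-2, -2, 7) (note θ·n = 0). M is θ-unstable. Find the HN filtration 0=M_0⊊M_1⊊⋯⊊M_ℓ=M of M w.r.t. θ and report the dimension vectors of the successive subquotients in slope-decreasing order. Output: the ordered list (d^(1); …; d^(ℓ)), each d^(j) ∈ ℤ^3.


Via rank(M_{q-1}∘⋯∘M_p): M ≅ I[1,1], I[1,2], I[1,3]^2.
μ_θ-semistable layers: μ^(1)=7; μ^(2)=-2

((0, 0, 2); (4, 3, 0))


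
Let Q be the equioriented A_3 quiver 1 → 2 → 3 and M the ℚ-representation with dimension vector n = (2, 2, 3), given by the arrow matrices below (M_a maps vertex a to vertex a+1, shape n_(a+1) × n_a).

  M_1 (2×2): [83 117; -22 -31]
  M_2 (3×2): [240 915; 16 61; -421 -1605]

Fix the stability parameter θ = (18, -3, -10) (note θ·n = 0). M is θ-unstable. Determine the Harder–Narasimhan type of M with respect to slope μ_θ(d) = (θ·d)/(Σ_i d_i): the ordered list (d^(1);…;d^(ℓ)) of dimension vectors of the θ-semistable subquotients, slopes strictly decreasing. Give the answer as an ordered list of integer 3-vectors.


Via rank(M_{q-1}∘⋯∘M_p): M ≅ I[1,3]^2, I[3,3].
μ_θ-semistable layers: μ^(1)=5/3; μ^(2)=-10

((2, 2, 2); (0, 0, 1))


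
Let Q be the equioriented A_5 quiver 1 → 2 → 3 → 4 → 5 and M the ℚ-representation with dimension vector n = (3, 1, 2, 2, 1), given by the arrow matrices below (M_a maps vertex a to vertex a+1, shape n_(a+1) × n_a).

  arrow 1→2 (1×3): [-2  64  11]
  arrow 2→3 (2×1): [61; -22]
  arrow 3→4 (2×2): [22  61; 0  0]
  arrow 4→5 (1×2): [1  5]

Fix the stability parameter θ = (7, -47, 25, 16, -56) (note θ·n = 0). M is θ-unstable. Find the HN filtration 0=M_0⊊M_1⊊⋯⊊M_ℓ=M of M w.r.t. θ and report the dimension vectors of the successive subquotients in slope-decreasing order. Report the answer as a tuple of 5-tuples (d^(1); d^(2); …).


Barcode: M ≅ I[1,1]^2, I[1,3], I[3,5], I[4,4]. HN layers by μ_θ (5 steps, strictly decreasing):
  μ^(1)=25; μ^(2)=16; μ^(3)=7; μ^(4)=-5; μ^(5)=-20

((0, 0, 1, 0, 0); (0, 0, 0, 1, 0); (2, 0, 0, 0, 0); (0, 0, 1, 1, 1); (1, 1, 0, 0, 0))


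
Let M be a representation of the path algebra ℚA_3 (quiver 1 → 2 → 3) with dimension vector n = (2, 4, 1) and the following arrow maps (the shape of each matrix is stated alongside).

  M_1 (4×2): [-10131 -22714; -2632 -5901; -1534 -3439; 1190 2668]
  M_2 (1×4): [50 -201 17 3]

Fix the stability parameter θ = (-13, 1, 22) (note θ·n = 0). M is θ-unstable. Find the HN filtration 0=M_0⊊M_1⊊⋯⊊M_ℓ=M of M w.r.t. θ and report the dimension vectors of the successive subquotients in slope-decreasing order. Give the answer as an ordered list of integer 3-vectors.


Via rank(M_{q-1}∘⋯∘M_p): M ≅ I[1,2], I[1,3], I[2,2]^2.
μ_θ-semistable layers: μ^(1)=22; μ^(2)=1; μ^(3)=-13

((0, 0, 1); (0, 4, 0); (2, 0, 0))


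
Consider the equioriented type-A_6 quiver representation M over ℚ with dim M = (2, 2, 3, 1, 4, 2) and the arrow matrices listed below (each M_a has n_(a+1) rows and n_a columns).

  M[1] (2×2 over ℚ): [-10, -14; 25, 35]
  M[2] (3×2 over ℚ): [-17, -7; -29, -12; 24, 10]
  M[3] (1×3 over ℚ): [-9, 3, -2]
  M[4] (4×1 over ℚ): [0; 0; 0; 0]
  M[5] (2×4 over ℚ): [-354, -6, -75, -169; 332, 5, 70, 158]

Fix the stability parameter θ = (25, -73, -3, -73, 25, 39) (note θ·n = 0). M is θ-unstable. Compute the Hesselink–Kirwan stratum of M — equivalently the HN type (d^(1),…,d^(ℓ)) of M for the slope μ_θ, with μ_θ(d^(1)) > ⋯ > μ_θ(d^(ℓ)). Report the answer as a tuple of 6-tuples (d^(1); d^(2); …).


Via rank(M_{q-1}∘⋯∘M_p): M ≅ I[1,1], I[1,4], I[2,3], I[3,3], I[5,5]^2, I[5,6]^2.
μ_θ-semistable layers: μ^(1)=39; μ^(2)=25; μ^(3)=-3; μ^(4)=-31; μ^(5)=-73

((0, 0, 0, 0, 0, 2); (1, 0, 0, 0, 4, 0); (0, 0, 2, 0, 0, 0); (1, 1, 1, 1, 0, 0); (0, 1, 0, 0, 0, 0))


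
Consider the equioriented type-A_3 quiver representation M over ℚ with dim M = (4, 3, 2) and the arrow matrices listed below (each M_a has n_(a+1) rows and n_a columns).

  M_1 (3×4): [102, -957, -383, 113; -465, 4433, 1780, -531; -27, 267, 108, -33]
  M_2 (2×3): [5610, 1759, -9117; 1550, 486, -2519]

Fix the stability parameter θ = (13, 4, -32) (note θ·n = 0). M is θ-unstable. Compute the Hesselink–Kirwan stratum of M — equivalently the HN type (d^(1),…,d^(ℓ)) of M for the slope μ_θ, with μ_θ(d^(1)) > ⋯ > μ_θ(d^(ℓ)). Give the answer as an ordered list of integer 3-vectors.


Interval decomposition of M: I[1,1]^2, I[1,3]^2, I[2,2].
HN type (ℓ=3): μ^(1)=13; μ^(2)=4; μ^(3)=-5

((2, 0, 0); (0, 1, 0); (2, 2, 2))


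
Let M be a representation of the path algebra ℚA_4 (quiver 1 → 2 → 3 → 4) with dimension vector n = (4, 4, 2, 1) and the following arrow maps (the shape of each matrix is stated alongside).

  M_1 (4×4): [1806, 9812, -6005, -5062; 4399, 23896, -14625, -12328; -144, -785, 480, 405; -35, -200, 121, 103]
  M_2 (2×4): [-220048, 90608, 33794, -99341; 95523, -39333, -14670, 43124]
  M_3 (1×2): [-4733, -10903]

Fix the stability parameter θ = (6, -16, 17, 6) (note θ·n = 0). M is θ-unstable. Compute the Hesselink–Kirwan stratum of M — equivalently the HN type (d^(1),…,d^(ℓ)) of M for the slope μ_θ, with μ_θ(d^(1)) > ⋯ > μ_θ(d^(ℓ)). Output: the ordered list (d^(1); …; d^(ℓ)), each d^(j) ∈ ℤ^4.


Barcode: M ≅ I[1,2]^2, I[1,3], I[1,4]. HN layers by μ_θ (3 steps, strictly decreasing):
  μ^(1)=17; μ^(2)=23/2; μ^(3)=-5

((0, 0, 1, 0); (0, 0, 1, 1); (4, 4, 0, 0))


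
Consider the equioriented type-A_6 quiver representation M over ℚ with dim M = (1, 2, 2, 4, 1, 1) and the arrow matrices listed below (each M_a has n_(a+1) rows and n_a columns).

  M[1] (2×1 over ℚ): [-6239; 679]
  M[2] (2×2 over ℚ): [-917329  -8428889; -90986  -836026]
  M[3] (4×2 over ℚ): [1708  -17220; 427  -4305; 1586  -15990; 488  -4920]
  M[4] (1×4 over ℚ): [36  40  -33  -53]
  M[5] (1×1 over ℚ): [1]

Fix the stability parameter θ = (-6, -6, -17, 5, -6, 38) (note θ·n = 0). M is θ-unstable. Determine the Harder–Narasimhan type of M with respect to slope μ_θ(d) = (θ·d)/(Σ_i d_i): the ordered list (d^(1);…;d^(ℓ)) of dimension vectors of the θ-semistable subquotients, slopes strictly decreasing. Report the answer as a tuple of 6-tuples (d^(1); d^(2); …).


Interval decomposition of M: I[1,2], I[2,6], I[3,3], I[4,4]^3.
HN type (ℓ=6): μ^(1)=38; μ^(2)=5; μ^(3)=-1/2; μ^(4)=-6; μ^(5)=-23/2; μ^(6)=-17

((0, 0, 0, 0, 0, 1); (0, 0, 0, 3, 0, 0); (0, 0, 0, 1, 1, 0); (1, 1, 0, 0, 0, 0); (0, 1, 1, 0, 0, 0); (0, 0, 1, 0, 0, 0))


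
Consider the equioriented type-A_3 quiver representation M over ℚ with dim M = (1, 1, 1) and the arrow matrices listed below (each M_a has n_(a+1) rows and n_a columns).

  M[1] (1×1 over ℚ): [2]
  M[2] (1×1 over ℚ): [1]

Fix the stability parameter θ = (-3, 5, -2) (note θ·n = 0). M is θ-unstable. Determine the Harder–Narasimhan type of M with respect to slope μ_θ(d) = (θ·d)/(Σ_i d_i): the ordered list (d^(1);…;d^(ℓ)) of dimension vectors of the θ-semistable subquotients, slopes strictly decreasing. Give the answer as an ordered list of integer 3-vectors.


Interval decomposition of M: I[1,3].
HN type (ℓ=2): μ^(1)=3/2; μ^(2)=-3

((0, 1, 1); (1, 0, 0))


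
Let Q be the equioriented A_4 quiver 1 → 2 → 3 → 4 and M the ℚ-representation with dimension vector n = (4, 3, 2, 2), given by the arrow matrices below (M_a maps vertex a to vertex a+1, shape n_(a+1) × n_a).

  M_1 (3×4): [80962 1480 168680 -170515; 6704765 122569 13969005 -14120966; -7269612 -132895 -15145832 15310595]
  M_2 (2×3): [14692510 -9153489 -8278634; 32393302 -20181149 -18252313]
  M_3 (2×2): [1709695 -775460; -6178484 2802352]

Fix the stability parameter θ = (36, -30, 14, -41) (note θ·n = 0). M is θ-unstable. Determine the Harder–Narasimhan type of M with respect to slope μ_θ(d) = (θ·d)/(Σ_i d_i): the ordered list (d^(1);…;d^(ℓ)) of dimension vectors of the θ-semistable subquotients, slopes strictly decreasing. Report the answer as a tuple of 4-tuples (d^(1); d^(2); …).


Barcode: M ≅ I[1,1], I[1,2], I[1,3], I[1,4], I[4,4]. HN layers by μ_θ (5 steps, strictly decreasing):
  μ^(1)=36; μ^(2)=14; μ^(3)=3; μ^(4)=-21/4; μ^(5)=-41

((1, 0, 0, 0); (0, 0, 1, 0); (2, 2, 0, 0); (1, 1, 1, 1); (0, 0, 0, 1))


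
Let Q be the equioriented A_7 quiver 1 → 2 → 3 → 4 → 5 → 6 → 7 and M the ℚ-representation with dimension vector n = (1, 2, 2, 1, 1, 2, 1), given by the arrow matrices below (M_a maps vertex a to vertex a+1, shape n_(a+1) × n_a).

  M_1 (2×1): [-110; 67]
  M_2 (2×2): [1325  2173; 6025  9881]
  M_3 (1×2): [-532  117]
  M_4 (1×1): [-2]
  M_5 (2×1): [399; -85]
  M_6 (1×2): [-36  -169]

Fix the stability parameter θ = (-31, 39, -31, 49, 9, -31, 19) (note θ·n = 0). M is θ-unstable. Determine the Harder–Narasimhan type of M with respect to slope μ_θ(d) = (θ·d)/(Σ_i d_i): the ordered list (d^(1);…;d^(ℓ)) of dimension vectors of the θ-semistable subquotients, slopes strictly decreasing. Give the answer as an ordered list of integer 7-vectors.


Via rank(M_{q-1}∘⋯∘M_p): M ≅ I[1,7], I[2,2], I[3,3], I[6,6].
μ_θ-semistable layers: μ^(1)=39; μ^(2)=19; μ^(3)=9; μ^(4)=4; μ^(5)=-31

((0, 1, 0, 0, 0, 0, 0); (0, 0, 0, 0, 0, 0, 1); (0, 0, 0, 1, 1, 1, 0); (0, 1, 1, 0, 0, 0, 0); (1, 0, 1, 0, 0, 1, 0))


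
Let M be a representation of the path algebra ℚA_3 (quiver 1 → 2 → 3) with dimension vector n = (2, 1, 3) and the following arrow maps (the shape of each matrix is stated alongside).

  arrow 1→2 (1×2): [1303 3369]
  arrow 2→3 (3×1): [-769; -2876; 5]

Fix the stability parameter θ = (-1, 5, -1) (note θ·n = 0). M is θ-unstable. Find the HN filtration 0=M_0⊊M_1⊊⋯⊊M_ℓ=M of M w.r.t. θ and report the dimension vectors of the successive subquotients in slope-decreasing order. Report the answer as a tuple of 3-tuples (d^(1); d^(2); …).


Barcode: M ≅ I[1,1], I[1,3], I[3,3]^2. HN layers by μ_θ (2 steps, strictly decreasing):
  μ^(1)=2; μ^(2)=-1

((0, 1, 1); (2, 0, 2))


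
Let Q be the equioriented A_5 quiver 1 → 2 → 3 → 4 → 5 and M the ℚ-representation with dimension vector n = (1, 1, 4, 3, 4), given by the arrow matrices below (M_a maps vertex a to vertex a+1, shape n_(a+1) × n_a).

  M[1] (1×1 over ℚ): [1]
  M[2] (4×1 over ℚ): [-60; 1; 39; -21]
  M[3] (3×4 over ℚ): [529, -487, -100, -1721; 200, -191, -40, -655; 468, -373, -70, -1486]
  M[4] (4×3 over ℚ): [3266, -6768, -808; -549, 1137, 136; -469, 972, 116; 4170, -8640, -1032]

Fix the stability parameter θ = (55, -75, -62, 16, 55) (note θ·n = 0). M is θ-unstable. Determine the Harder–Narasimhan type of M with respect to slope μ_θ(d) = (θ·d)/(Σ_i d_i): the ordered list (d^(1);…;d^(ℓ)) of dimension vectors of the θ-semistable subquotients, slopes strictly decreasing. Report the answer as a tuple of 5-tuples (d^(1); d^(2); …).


Via rank(M_{q-1}∘⋯∘M_p): M ≅ I[1,5], I[3,3], I[3,4], I[3,5], I[5,5]^2.
μ_θ-semistable layers: μ^(1)=55; μ^(2)=16; μ^(3)=-82/3; μ^(4)=-62

((0, 0, 0, 0, 4); (0, 0, 0, 3, 0); (1, 1, 1, 0, 0); (0, 0, 3, 0, 0))


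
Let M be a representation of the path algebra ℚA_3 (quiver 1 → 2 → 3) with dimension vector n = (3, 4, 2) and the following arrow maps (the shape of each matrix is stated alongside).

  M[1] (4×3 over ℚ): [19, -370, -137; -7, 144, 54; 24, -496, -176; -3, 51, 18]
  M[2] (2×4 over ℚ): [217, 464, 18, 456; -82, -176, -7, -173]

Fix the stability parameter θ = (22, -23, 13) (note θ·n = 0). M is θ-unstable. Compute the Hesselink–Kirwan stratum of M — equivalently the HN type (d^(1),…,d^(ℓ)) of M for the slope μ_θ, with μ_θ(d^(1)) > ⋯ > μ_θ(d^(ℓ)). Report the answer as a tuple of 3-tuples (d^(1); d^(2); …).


Barcode: M ≅ I[1,2], I[1,3]^2, I[2,2]. HN layers by μ_θ (3 steps, strictly decreasing):
  μ^(1)=13; μ^(2)=-1/2; μ^(3)=-23

((0, 0, 2); (3, 3, 0); (0, 1, 0))


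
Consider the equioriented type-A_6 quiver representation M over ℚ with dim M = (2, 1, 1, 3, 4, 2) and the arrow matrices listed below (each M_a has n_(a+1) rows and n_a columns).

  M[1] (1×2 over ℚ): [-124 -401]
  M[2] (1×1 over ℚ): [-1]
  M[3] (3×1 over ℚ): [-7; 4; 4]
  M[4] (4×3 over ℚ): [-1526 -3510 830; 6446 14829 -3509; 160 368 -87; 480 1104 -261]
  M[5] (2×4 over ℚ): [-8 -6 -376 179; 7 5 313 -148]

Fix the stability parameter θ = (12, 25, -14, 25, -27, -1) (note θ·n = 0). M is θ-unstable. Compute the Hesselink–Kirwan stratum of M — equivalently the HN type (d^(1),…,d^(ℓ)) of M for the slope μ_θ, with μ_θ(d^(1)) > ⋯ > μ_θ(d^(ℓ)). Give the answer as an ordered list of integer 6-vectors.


Barcode: M ≅ I[1,1], I[1,5], I[4,6]^2, I[5,5]. HN layers by μ_θ (4 steps, strictly decreasing):
  μ^(1)=12; μ^(2)=21/5; μ^(3)=-1; μ^(4)=-27

((1, 0, 0, 0, 0, 0); (1, 1, 1, 1, 1, 0); (0, 0, 0, 2, 2, 2); (0, 0, 0, 0, 1, 0))


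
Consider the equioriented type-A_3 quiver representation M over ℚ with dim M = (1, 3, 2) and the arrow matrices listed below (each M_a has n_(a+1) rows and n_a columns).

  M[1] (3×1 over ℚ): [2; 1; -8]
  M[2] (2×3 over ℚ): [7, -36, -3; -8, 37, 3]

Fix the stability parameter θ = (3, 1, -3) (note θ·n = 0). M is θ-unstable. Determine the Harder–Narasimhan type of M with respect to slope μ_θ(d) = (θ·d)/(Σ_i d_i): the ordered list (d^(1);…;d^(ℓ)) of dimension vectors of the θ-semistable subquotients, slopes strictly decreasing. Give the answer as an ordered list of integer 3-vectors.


Barcode: M ≅ I[1,3], I[2,2], I[2,3]. HN layers by μ_θ (3 steps, strictly decreasing):
  μ^(1)=1; μ^(2)=1/3; μ^(3)=-1

((0, 1, 0); (1, 1, 1); (0, 1, 1))


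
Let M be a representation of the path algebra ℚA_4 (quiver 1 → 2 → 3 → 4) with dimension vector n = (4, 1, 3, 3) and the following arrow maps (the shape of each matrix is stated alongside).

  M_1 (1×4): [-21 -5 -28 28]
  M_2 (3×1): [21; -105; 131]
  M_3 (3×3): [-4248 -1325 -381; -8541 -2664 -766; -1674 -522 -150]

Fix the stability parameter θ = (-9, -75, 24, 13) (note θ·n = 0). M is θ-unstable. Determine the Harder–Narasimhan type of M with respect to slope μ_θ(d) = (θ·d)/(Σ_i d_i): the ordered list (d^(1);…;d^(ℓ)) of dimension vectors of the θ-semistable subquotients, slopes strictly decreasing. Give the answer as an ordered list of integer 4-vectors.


Barcode: M ≅ I[1,1]^3, I[1,4], I[3,3], I[3,4], I[4,4]. HN layers by μ_θ (5 steps, strictly decreasing):
  μ^(1)=24; μ^(2)=37/2; μ^(3)=13; μ^(4)=-9; μ^(5)=-42

((0, 0, 1, 0); (0, 0, 2, 2); (0, 0, 0, 1); (3, 0, 0, 0); (1, 1, 0, 0))


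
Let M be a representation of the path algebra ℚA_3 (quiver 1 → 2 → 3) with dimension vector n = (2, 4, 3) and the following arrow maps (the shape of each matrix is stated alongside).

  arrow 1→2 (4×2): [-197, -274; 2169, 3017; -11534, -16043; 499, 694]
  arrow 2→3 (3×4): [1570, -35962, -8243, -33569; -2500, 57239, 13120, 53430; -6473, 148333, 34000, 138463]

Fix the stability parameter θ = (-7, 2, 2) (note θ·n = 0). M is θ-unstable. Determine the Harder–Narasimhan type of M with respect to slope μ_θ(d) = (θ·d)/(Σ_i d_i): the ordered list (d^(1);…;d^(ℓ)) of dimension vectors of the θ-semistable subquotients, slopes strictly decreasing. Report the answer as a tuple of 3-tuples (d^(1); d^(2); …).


Via rank(M_{q-1}∘⋯∘M_p): M ≅ I[1,2], I[1,3], I[2,3]^2.
μ_θ-semistable layers: μ^(1)=2; μ^(2)=-7

((0, 4, 3); (2, 0, 0))


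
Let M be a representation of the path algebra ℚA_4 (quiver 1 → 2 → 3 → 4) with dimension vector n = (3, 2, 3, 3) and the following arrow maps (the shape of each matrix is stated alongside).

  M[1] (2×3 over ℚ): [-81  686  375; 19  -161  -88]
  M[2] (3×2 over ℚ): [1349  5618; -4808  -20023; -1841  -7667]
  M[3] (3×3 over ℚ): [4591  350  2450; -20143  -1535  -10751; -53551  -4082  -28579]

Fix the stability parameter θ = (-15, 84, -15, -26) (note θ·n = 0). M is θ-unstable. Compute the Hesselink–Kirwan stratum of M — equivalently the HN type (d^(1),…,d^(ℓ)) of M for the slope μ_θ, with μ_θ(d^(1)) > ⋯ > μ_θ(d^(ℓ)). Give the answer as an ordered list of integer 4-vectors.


Via rank(M_{q-1}∘⋯∘M_p): M ≅ I[1,1], I[1,4]^2, I[3,4].
μ_θ-semistable layers: μ^(1)=43/3; μ^(2)=-15; μ^(3)=-41/2

((0, 2, 2, 2); (3, 0, 0, 0); (0, 0, 1, 1))


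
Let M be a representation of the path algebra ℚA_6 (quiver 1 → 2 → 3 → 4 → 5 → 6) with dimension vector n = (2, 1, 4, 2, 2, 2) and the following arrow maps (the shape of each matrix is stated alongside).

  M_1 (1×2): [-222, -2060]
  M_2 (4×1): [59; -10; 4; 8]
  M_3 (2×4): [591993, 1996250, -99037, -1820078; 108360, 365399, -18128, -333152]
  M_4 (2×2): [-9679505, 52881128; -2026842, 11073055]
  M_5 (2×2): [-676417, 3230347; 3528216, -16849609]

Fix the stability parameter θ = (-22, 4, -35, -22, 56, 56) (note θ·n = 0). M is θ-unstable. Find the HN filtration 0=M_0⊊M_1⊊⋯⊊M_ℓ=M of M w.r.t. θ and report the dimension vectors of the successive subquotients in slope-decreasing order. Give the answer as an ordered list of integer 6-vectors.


Barcode: M ≅ I[1,1], I[1,6], I[3,3]^2, I[3,6]. HN layers by μ_θ (4 steps, strictly decreasing):
  μ^(1)=56; μ^(2)=-53/3; μ^(3)=-22; μ^(4)=-35

((0, 0, 0, 0, 2, 2); (0, 1, 1, 1, 0, 0); (2, 0, 0, 1, 0, 0); (0, 0, 3, 0, 0, 0))


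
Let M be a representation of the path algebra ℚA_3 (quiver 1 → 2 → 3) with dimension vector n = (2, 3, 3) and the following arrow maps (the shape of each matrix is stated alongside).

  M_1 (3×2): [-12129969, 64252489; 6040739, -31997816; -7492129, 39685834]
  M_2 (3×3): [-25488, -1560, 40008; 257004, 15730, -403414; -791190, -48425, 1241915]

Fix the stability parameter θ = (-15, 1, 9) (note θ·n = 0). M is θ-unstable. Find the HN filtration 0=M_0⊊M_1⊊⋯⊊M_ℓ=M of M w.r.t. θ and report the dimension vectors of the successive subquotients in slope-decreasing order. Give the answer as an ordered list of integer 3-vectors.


Barcode: M ≅ I[1,2]^2, I[2,3], I[3,3]^2. HN layers by μ_θ (3 steps, strictly decreasing):
  μ^(1)=9; μ^(2)=1; μ^(3)=-15

((0, 0, 3); (0, 3, 0); (2, 0, 0))


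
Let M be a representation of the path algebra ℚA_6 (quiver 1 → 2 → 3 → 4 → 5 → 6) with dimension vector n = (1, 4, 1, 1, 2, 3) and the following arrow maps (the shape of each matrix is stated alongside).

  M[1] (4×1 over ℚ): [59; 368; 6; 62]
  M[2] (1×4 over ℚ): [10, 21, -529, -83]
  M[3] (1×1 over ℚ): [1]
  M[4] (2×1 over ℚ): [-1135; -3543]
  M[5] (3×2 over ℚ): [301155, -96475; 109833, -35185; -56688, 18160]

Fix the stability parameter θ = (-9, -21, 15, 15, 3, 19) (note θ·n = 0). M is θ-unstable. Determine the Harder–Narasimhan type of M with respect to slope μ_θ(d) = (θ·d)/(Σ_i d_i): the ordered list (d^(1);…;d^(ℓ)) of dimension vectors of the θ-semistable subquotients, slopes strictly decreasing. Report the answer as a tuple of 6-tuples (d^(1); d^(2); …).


Interval decomposition of M: I[1,5], I[2,2]^3, I[5,6], I[6,6]^2.
HN type (ℓ=5): μ^(1)=19; μ^(2)=11; μ^(3)=3; μ^(4)=-15; μ^(5)=-21

((0, 0, 0, 0, 0, 3); (0, 0, 1, 1, 1, 0); (0, 0, 0, 0, 1, 0); (1, 1, 0, 0, 0, 0); (0, 3, 0, 0, 0, 0))


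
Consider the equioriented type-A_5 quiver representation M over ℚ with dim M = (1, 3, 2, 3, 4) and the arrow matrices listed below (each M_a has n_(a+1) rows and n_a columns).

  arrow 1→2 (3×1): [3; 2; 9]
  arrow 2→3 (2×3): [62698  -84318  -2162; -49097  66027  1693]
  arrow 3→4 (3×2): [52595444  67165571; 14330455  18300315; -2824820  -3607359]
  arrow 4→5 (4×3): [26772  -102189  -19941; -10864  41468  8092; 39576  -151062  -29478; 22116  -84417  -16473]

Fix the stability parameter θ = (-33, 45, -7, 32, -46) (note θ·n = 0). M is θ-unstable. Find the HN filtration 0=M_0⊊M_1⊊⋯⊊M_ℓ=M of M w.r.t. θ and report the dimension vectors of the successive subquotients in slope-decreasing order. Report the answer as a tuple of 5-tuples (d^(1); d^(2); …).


Interval decomposition of M: I[1,2], I[2,2], I[2,5], I[3,4], I[4,4], I[5,5]^3.
HN type (ℓ=6): μ^(1)=45; μ^(2)=32; μ^(3)=6; μ^(4)=-7; μ^(5)=-33; μ^(6)=-46

((0, 2, 0, 0, 0); (0, 0, 0, 2, 0); (0, 1, 1, 1, 1); (0, 0, 1, 0, 0); (1, 0, 0, 0, 0); (0, 0, 0, 0, 3))


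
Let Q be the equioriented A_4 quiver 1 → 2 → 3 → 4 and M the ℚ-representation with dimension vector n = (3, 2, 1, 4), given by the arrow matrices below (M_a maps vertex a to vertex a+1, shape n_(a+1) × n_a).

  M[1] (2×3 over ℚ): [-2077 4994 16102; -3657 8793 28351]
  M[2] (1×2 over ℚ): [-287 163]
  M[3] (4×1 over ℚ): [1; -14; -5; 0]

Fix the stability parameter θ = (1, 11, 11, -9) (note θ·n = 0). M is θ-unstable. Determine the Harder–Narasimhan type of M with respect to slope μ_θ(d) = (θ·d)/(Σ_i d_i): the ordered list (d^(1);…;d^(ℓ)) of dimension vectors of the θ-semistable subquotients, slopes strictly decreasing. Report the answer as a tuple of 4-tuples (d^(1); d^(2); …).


Barcode: M ≅ I[1,1], I[1,2], I[1,4], I[4,4]^3. HN layers by μ_θ (4 steps, strictly decreasing):
  μ^(1)=11; μ^(2)=13/3; μ^(3)=1; μ^(4)=-9

((0, 1, 0, 0); (0, 1, 1, 1); (3, 0, 0, 0); (0, 0, 0, 3))


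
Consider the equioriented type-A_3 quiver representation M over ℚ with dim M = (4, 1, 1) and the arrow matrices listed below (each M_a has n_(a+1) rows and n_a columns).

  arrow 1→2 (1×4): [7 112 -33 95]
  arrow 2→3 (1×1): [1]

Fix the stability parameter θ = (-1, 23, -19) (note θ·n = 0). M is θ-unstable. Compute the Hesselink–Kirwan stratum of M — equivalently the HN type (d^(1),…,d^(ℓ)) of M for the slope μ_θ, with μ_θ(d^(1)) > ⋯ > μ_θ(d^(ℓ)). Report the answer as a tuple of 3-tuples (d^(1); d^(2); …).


Via rank(M_{q-1}∘⋯∘M_p): M ≅ I[1,1]^3, I[1,3].
μ_θ-semistable layers: μ^(1)=2; μ^(2)=-1

((0, 1, 1); (4, 0, 0))


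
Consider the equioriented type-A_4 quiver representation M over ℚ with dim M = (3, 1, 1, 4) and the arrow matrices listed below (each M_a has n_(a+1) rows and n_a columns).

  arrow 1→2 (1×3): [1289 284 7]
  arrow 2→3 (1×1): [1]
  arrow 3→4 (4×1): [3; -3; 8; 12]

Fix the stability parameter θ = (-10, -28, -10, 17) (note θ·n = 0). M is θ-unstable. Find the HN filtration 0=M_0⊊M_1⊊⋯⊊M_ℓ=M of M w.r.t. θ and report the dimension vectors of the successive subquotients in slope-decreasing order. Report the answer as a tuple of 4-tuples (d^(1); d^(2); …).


Via rank(M_{q-1}∘⋯∘M_p): M ≅ I[1,1]^2, I[1,4], I[4,4]^3.
μ_θ-semistable layers: μ^(1)=17; μ^(2)=-10; μ^(3)=-19

((0, 0, 0, 4); (2, 0, 1, 0); (1, 1, 0, 0))


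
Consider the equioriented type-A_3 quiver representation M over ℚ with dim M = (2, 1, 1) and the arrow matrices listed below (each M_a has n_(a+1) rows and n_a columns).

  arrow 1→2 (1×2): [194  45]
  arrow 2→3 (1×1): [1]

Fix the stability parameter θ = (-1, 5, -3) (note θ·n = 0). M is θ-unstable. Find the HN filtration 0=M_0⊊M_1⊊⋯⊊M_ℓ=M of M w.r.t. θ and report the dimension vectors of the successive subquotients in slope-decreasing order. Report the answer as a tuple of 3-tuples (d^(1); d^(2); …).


Via rank(M_{q-1}∘⋯∘M_p): M ≅ I[1,1], I[1,3].
μ_θ-semistable layers: μ^(1)=1; μ^(2)=-1

((0, 1, 1); (2, 0, 0))


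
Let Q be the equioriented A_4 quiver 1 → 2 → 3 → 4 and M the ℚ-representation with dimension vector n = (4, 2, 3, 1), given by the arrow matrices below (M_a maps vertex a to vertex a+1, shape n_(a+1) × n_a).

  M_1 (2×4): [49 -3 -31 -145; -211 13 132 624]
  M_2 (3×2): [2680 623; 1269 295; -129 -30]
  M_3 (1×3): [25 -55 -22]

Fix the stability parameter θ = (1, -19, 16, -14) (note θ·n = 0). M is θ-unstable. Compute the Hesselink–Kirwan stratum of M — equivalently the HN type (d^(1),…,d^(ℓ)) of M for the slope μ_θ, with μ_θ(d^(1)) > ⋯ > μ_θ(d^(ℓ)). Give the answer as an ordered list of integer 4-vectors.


Interval decomposition of M: I[1,1]^2, I[1,3], I[1,4], I[3,3].
HN type (ℓ=3): μ^(1)=16; μ^(2)=1; μ^(3)=-9

((0, 0, 2, 0); (2, 0, 1, 1); (2, 2, 0, 0))


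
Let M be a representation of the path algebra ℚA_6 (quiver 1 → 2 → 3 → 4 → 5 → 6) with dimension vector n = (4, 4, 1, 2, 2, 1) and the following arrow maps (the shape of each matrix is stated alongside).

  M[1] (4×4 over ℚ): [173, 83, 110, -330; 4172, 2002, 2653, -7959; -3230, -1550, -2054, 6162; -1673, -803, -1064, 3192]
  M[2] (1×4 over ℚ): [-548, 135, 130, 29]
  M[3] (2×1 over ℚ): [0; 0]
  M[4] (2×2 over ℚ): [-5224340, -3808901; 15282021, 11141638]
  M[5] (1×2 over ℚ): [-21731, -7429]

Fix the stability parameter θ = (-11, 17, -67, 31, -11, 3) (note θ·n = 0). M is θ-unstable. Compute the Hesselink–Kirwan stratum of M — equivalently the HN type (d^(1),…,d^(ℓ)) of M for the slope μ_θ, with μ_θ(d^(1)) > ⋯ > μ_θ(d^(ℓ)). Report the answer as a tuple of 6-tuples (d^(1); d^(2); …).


Via rank(M_{q-1}∘⋯∘M_p): M ≅ I[1,1]^2, I[1,2], I[1,3], I[2,2]^2, I[4,5], I[4,6].
μ_θ-semistable layers: μ^(1)=17; μ^(2)=10; μ^(3)=23/3; μ^(4)=-11; μ^(5)=-61/3

((0, 3, 0, 0, 0, 0); (0, 0, 0, 1, 1, 0); (0, 0, 0, 1, 1, 1); (3, 0, 0, 0, 0, 0); (1, 1, 1, 0, 0, 0))


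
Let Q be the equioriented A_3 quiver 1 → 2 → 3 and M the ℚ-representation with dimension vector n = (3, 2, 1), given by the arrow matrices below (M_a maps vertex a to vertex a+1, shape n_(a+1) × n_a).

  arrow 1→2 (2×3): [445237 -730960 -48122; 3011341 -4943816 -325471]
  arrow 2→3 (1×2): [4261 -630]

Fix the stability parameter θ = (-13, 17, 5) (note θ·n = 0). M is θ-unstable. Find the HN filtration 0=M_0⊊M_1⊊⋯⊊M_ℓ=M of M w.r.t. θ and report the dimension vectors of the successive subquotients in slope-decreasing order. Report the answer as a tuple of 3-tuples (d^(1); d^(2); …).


Interval decomposition of M: I[1,1], I[1,2], I[1,3].
HN type (ℓ=3): μ^(1)=17; μ^(2)=11; μ^(3)=-13

((0, 1, 0); (0, 1, 1); (3, 0, 0))


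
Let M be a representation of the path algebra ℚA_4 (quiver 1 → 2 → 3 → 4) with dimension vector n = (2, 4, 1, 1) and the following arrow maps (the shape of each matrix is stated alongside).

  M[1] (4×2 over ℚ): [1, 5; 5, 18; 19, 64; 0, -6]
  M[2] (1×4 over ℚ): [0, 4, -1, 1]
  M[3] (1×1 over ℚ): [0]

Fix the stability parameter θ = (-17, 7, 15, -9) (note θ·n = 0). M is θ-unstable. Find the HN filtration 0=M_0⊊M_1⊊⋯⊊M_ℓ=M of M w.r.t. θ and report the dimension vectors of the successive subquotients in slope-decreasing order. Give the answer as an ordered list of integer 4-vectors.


Via rank(M_{q-1}∘⋯∘M_p): M ≅ I[1,2], I[1,3], I[2,2]^2, I[4,4].
μ_θ-semistable layers: μ^(1)=15; μ^(2)=7; μ^(3)=-9; μ^(4)=-17

((0, 0, 1, 0); (0, 4, 0, 0); (0, 0, 0, 1); (2, 0, 0, 0))


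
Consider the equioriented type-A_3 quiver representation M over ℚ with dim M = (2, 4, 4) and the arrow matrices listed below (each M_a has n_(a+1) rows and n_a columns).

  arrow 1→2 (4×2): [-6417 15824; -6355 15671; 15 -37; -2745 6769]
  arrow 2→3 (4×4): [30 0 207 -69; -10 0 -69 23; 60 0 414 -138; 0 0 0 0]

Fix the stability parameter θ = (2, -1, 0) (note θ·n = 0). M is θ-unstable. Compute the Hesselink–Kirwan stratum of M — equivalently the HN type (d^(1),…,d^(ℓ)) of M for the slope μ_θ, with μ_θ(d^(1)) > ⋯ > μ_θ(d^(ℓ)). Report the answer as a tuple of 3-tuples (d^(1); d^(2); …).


Via rank(M_{q-1}∘⋯∘M_p): M ≅ I[1,2]^2, I[2,2], I[2,3], I[3,3]^3.
μ_θ-semistable layers: μ^(1)=1/2; μ^(2)=0; μ^(3)=-1

((2, 2, 0); (0, 0, 4); (0, 2, 0))


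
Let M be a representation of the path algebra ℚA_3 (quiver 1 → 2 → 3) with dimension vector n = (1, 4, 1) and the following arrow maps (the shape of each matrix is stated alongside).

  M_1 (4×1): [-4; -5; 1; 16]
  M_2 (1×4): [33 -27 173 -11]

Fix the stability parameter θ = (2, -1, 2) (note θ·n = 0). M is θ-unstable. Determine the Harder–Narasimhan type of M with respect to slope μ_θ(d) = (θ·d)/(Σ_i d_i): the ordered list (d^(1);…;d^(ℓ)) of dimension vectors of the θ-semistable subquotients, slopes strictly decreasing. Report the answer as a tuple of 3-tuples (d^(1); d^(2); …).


Interval decomposition of M: I[1,2], I[2,2]^2, I[2,3].
HN type (ℓ=3): μ^(1)=2; μ^(2)=1/2; μ^(3)=-1

((0, 0, 1); (1, 1, 0); (0, 3, 0))


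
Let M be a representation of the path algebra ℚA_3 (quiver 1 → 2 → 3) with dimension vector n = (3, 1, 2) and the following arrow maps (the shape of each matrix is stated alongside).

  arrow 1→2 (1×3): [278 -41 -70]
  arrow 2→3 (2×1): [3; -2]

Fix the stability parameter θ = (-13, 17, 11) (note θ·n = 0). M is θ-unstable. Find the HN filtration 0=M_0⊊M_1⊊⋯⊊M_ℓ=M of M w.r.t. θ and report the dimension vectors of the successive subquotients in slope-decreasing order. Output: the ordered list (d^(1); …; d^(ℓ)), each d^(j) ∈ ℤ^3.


Via rank(M_{q-1}∘⋯∘M_p): M ≅ I[1,1]^2, I[1,3], I[3,3].
μ_θ-semistable layers: μ^(1)=14; μ^(2)=11; μ^(3)=-13

((0, 1, 1); (0, 0, 1); (3, 0, 0))


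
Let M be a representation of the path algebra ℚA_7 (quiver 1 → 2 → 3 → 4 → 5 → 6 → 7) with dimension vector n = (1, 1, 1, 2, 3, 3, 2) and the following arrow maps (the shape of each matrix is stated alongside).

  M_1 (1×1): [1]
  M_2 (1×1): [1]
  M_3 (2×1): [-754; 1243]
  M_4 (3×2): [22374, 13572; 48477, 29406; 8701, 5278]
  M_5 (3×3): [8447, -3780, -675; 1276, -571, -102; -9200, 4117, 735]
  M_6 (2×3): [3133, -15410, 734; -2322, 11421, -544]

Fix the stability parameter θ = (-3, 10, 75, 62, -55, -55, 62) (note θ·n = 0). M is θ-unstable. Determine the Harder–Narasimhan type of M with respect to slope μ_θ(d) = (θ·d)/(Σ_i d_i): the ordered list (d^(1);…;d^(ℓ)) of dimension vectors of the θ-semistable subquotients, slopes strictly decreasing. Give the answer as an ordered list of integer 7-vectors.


Interval decomposition of M: I[1,4], I[4,7], I[5,6], I[5,7].
HN type (ℓ=6): μ^(1)=137/2; μ^(2)=62; μ^(3)=10; μ^(4)=-3; μ^(5)=-16; μ^(6)=-55

((0, 0, 1, 1, 0, 0, 0); (0, 0, 0, 0, 0, 0, 2); (0, 1, 0, 0, 0, 0, 0); (1, 0, 0, 0, 0, 0, 0); (0, 0, 0, 1, 1, 1, 0); (0, 0, 0, 0, 2, 2, 0))


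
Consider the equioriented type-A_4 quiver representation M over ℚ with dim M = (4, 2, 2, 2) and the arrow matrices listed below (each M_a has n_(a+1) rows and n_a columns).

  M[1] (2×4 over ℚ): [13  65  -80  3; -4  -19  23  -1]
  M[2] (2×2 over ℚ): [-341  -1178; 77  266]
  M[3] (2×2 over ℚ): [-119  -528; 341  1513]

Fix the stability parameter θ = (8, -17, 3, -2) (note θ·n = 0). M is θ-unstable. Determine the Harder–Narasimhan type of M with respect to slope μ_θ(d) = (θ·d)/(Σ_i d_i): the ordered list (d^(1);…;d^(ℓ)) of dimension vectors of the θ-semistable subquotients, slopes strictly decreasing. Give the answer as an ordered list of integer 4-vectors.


Barcode: M ≅ I[1,1]^2, I[1,2], I[1,4], I[3,4]. HN layers by μ_θ (3 steps, strictly decreasing):
  μ^(1)=8; μ^(2)=1/2; μ^(3)=-9/2

((2, 0, 0, 0); (0, 0, 2, 2); (2, 2, 0, 0))


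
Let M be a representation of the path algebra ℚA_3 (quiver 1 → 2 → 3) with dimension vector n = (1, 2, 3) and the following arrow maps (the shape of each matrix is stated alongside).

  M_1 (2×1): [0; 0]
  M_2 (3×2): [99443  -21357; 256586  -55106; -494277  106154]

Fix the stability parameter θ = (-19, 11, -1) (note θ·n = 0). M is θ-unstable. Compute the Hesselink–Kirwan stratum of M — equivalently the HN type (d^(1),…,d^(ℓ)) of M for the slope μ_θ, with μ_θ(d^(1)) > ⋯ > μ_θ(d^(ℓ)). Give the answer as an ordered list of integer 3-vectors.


Barcode: M ≅ I[1,1], I[2,3]^2, I[3,3]. HN layers by μ_θ (3 steps, strictly decreasing):
  μ^(1)=5; μ^(2)=-1; μ^(3)=-19

((0, 2, 2); (0, 0, 1); (1, 0, 0))


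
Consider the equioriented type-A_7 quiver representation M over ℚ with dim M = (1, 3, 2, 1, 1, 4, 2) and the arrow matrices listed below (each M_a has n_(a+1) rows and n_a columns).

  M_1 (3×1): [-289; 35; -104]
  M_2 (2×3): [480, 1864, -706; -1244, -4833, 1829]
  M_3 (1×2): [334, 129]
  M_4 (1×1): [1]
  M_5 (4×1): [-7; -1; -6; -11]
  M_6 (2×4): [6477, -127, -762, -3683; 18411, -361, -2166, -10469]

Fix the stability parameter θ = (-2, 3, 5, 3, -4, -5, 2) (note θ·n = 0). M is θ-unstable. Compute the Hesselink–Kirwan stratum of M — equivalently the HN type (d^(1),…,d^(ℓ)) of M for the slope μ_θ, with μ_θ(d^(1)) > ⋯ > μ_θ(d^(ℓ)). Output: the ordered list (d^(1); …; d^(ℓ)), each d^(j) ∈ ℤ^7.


Barcode: M ≅ I[1,7], I[2,2], I[2,3], I[6,6]^3, I[7,7]. HN layers by μ_θ (6 steps, strictly decreasing):
  μ^(1)=5; μ^(2)=3; μ^(3)=2; μ^(4)=2/5; μ^(5)=-2; μ^(6)=-5

((0, 0, 1, 0, 0, 0, 0); (0, 2, 0, 0, 0, 0, 0); (0, 0, 0, 0, 0, 0, 2); (0, 1, 1, 1, 1, 1, 0); (1, 0, 0, 0, 0, 0, 0); (0, 0, 0, 0, 0, 3, 0))


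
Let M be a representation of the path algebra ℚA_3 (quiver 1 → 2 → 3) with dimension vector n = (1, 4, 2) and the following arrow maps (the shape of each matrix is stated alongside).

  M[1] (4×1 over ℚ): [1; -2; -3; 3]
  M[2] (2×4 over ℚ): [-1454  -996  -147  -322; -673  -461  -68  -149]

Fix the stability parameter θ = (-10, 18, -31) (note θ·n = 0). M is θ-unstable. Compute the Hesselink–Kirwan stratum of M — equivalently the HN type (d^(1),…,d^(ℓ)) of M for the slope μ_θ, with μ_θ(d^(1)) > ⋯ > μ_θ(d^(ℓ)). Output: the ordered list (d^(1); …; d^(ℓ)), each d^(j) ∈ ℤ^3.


Barcode: M ≅ I[1,3], I[2,2]^2, I[2,3]. HN layers by μ_θ (3 steps, strictly decreasing):
  μ^(1)=18; μ^(2)=-13/2; μ^(3)=-10

((0, 2, 0); (0, 2, 2); (1, 0, 0))
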